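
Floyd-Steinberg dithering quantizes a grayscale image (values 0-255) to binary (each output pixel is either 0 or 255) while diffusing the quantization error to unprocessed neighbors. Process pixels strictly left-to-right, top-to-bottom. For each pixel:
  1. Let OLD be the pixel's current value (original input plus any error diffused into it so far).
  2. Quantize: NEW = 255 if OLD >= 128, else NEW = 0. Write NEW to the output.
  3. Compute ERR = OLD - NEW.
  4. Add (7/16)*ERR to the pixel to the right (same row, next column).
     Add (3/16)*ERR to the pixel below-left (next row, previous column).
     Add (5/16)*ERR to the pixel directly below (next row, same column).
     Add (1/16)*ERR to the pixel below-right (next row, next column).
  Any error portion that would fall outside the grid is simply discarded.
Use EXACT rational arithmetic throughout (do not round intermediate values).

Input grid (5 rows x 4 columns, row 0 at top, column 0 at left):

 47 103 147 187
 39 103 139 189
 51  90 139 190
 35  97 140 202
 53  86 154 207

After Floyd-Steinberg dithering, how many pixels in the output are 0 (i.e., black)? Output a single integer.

Answer: 10

Derivation:
(0,0): OLD=47 → NEW=0, ERR=47
(0,1): OLD=1977/16 → NEW=0, ERR=1977/16
(0,2): OLD=51471/256 → NEW=255, ERR=-13809/256
(0,3): OLD=669289/4096 → NEW=255, ERR=-375191/4096
(1,0): OLD=19675/256 → NEW=0, ERR=19675/256
(1,1): OLD=344189/2048 → NEW=255, ERR=-178051/2048
(1,2): OLD=4892609/65536 → NEW=0, ERR=4892609/65536
(1,3): OLD=198878743/1048576 → NEW=255, ERR=-68508137/1048576
(2,0): OLD=1924015/32768 → NEW=0, ERR=1924015/32768
(2,1): OLD=112534517/1048576 → NEW=0, ERR=112534517/1048576
(2,2): OLD=401812105/2097152 → NEW=255, ERR=-132961655/2097152
(2,3): OLD=4916092613/33554432 → NEW=255, ERR=-3640287547/33554432
(3,0): OLD=1232648511/16777216 → NEW=0, ERR=1232648511/16777216
(3,1): OLD=41463556129/268435456 → NEW=255, ERR=-26987485151/268435456
(3,2): OLD=268729501407/4294967296 → NEW=0, ERR=268729501407/4294967296
(3,3): OLD=13160351311001/68719476736 → NEW=255, ERR=-4363115256679/68719476736
(4,0): OLD=245282692115/4294967296 → NEW=0, ERR=245282692115/4294967296
(4,1): OLD=3294800777529/34359738368 → NEW=0, ERR=3294800777529/34359738368
(4,2): OLD=216952219706777/1099511627776 → NEW=255, ERR=-63423245376103/1099511627776
(4,3): OLD=2917365325387263/17592186044416 → NEW=255, ERR=-1568642115938817/17592186044416
Output grid:
  Row 0: ..##  (2 black, running=2)
  Row 1: .#.#  (2 black, running=4)
  Row 2: ..##  (2 black, running=6)
  Row 3: .#.#  (2 black, running=8)
  Row 4: ..##  (2 black, running=10)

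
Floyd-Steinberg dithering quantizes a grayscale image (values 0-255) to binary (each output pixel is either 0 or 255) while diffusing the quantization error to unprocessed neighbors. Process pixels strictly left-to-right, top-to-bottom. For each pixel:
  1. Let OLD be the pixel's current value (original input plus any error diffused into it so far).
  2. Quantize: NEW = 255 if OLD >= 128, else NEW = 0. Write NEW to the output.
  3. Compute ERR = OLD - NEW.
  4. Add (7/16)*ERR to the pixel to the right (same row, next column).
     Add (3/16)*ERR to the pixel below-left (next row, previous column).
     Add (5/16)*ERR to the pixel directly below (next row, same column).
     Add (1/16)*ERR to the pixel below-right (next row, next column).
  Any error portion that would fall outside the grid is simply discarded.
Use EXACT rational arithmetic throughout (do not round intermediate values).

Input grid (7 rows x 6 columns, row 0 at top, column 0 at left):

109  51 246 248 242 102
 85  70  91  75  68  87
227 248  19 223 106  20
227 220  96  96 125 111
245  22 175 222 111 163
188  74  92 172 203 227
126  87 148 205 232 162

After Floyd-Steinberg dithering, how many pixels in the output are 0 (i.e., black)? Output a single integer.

Answer: 18

Derivation:
(0,0): OLD=109 → NEW=0, ERR=109
(0,1): OLD=1579/16 → NEW=0, ERR=1579/16
(0,2): OLD=74029/256 → NEW=255, ERR=8749/256
(0,3): OLD=1077051/4096 → NEW=255, ERR=32571/4096
(0,4): OLD=16087709/65536 → NEW=255, ERR=-623971/65536
(0,5): OLD=102586955/1048576 → NEW=0, ERR=102586955/1048576
(1,0): OLD=35217/256 → NEW=255, ERR=-30063/256
(1,1): OLD=128375/2048 → NEW=0, ERR=128375/2048
(1,2): OLD=8962883/65536 → NEW=255, ERR=-7748797/65536
(1,3): OLD=6843783/262144 → NEW=0, ERR=6843783/262144
(1,4): OLD=1598657973/16777216 → NEW=0, ERR=1598657973/16777216
(1,5): OLD=42591710307/268435456 → NEW=255, ERR=-25859330973/268435456
(2,0): OLD=6620941/32768 → NEW=255, ERR=-1734899/32768
(2,1): OLD=225355743/1048576 → NEW=255, ERR=-42031137/1048576
(2,2): OLD=-447501219/16777216 → NEW=0, ERR=-447501219/16777216
(2,3): OLD=30865445301/134217728 → NEW=255, ERR=-3360075339/134217728
(2,4): OLD=465548157343/4294967296 → NEW=0, ERR=465548157343/4294967296
(2,5): OLD=2973736599369/68719476736 → NEW=0, ERR=2973736599369/68719476736
(3,0): OLD=3404750781/16777216 → NEW=255, ERR=-873439299/16777216
(3,1): OLD=23674231161/134217728 → NEW=255, ERR=-10551289479/134217728
(3,2): OLD=49469571771/1073741824 → NEW=0, ERR=49469571771/1073741824
(3,3): OLD=8726689881969/68719476736 → NEW=0, ERR=8726689881969/68719476736
(3,4): OLD=121485243228881/549755813888 → NEW=255, ERR=-18702489312559/549755813888
(3,5): OLD=1023988528391839/8796093022208 → NEW=0, ERR=1023988528391839/8796093022208
(4,0): OLD=459542053363/2147483648 → NEW=255, ERR=-88066276877/2147483648
(4,1): OLD=-519635652009/34359738368 → NEW=0, ERR=-519635652009/34359738368
(4,2): OLD=221747708132053/1099511627776 → NEW=255, ERR=-58627756950827/1099511627776
(4,3): OLD=4131648099380233/17592186044416 → NEW=255, ERR=-354359341945847/17592186044416
(4,4): OLD=34148772511387545/281474976710656 → NEW=0, ERR=34148772511387545/281474976710656
(4,5): OLD=1127390636855767695/4503599627370496 → NEW=255, ERR=-21027268123708785/4503599627370496
(5,0): OLD=94749883904757/549755813888 → NEW=255, ERR=-45437848636683/549755813888
(5,1): OLD=361576977438277/17592186044416 → NEW=0, ERR=361576977438277/17592186044416
(5,2): OLD=11203692331857991/140737488355328 → NEW=0, ERR=11203692331857991/140737488355328
(5,3): OLD=990559692952820349/4503599627370496 → NEW=255, ERR=-157858212026656131/4503599627370496
(5,4): OLD=2012598513814314813/9007199254740992 → NEW=255, ERR=-284237296144638147/9007199254740992
(5,5): OLD=31606974659334129505/144115188075855872 → NEW=255, ERR=-5142398300009117855/144115188075855872
(6,0): OLD=29280522215988207/281474976710656 → NEW=0, ERR=29280522215988207/281474976710656
(6,1): OLD=669660956777379011/4503599627370496 → NEW=255, ERR=-478756948202097469/4503599627370496
(6,2): OLD=2181201280860040331/18014398509481984 → NEW=0, ERR=2181201280860040331/18014398509481984
(6,3): OLD=70927120678198061183/288230376151711744 → NEW=255, ERR=-2571625240488433537/288230376151711744
(6,4): OLD=965474496838832155935/4611686018427387904 → NEW=255, ERR=-210505437860151759585/4611686018427387904
(6,5): OLD=9511638871115213542009/73786976294838206464 → NEW=255, ERR=-9304040084068529106311/73786976294838206464
Output grid:
  Row 0: ..###.  (3 black, running=3)
  Row 1: #.#..#  (3 black, running=6)
  Row 2: ##.#..  (3 black, running=9)
  Row 3: ##..#.  (3 black, running=12)
  Row 4: #.##.#  (2 black, running=14)
  Row 5: #..###  (2 black, running=16)
  Row 6: .#.###  (2 black, running=18)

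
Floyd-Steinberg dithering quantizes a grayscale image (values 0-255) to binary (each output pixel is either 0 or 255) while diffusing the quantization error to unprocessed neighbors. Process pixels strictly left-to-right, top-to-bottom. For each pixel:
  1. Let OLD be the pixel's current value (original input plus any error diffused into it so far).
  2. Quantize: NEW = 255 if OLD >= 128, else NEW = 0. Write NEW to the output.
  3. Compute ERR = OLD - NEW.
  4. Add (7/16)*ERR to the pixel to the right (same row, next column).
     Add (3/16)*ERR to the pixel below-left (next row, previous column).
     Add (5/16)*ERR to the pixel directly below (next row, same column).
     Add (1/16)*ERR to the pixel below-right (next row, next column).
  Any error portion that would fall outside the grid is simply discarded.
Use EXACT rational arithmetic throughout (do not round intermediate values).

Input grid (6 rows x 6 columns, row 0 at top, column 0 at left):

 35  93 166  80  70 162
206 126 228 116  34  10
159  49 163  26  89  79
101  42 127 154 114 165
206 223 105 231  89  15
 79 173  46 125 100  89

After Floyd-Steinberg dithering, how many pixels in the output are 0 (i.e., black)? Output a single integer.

Answer: 20

Derivation:
(0,0): OLD=35 → NEW=0, ERR=35
(0,1): OLD=1733/16 → NEW=0, ERR=1733/16
(0,2): OLD=54627/256 → NEW=255, ERR=-10653/256
(0,3): OLD=253109/4096 → NEW=0, ERR=253109/4096
(0,4): OLD=6359283/65536 → NEW=0, ERR=6359283/65536
(0,5): OLD=214384293/1048576 → NEW=255, ERR=-53002587/1048576
(1,0): OLD=60735/256 → NEW=255, ERR=-4545/256
(1,1): OLD=299961/2048 → NEW=255, ERR=-222279/2048
(1,2): OLD=12181037/65536 → NEW=255, ERR=-4530643/65536
(1,3): OLD=31629929/262144 → NEW=0, ERR=31629929/262144
(1,4): OLD=1870594139/16777216 → NEW=0, ERR=1870594139/16777216
(1,5): OLD=13166283021/268435456 → NEW=0, ERR=13166283021/268435456
(2,0): OLD=4361475/32768 → NEW=255, ERR=-3994365/32768
(2,1): OLD=-54860975/1048576 → NEW=0, ERR=-54860975/1048576
(2,2): OLD=2253960243/16777216 → NEW=255, ERR=-2024229837/16777216
(2,3): OLD=3691614043/134217728 → NEW=0, ERR=3691614043/134217728
(2,4): OLD=655470113425/4294967296 → NEW=255, ERR=-439746547055/4294967296
(2,5): OLD=3882787574023/68719476736 → NEW=0, ERR=3882787574023/68719476736
(3,0): OLD=890817491/16777216 → NEW=0, ERR=890817491/16777216
(3,1): OLD=2501664599/134217728 → NEW=0, ERR=2501664599/134217728
(3,2): OLD=106662759669/1073741824 → NEW=0, ERR=106662759669/1073741824
(3,3): OLD=12322572455519/68719476736 → NEW=255, ERR=-5200894112161/68719476736
(3,4): OLD=33648406064511/549755813888 → NEW=0, ERR=33648406064511/549755813888
(3,5): OLD=1785918136053777/8796093022208 → NEW=255, ERR=-457085584609263/8796093022208
(4,0): OLD=485519324925/2147483648 → NEW=255, ERR=-62089005315/2147483648
(4,1): OLD=8181732983641/34359738368 → NEW=255, ERR=-580000300199/34359738368
(4,2): OLD=127138969745979/1099511627776 → NEW=0, ERR=127138969745979/1099511627776
(4,3): OLD=4848809337797191/17592186044416 → NEW=255, ERR=362801896471111/17592186044416
(4,4): OLD=28900688772499127/281474976710656 → NEW=0, ERR=28900688772499127/281474976710656
(4,5): OLD=213953106185598881/4503599627370496 → NEW=0, ERR=213953106185598881/4503599627370496
(5,0): OLD=36723587971355/549755813888 → NEW=0, ERR=36723587971355/549755813888
(5,1): OLD=3814405707767755/17592186044416 → NEW=255, ERR=-671601733558325/17592186044416
(5,2): OLD=9604599954585833/140737488355328 → NEW=0, ERR=9604599954585833/140737488355328
(5,3): OLD=845688147075670547/4503599627370496 → NEW=255, ERR=-302729757903805933/4503599627370496
(5,4): OLD=1016680350539935411/9007199254740992 → NEW=0, ERR=1016680350539935411/9007199254740992
(5,5): OLD=23007367295106681359/144115188075855872 → NEW=255, ERR=-13742005664236566001/144115188075855872
Output grid:
  Row 0: ..#..#  (4 black, running=4)
  Row 1: ###...  (3 black, running=7)
  Row 2: #.#.#.  (3 black, running=10)
  Row 3: ...#.#  (4 black, running=14)
  Row 4: ##.#..  (3 black, running=17)
  Row 5: .#.#.#  (3 black, running=20)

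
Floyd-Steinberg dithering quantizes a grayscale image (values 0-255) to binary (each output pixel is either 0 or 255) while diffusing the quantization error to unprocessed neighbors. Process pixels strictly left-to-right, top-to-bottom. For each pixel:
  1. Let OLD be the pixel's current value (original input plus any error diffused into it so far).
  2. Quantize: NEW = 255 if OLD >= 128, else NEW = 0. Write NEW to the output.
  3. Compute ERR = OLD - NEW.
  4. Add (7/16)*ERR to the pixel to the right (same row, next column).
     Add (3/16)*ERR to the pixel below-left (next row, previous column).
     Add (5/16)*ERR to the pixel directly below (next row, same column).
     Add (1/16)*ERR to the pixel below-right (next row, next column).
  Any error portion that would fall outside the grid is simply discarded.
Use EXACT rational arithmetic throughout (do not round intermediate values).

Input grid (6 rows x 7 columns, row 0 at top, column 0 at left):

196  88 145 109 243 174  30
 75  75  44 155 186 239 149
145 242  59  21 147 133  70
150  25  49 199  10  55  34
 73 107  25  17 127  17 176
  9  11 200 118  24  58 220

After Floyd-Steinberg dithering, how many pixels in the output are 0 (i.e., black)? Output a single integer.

(0,0): OLD=196 → NEW=255, ERR=-59
(0,1): OLD=995/16 → NEW=0, ERR=995/16
(0,2): OLD=44085/256 → NEW=255, ERR=-21195/256
(0,3): OLD=298099/4096 → NEW=0, ERR=298099/4096
(0,4): OLD=18011941/65536 → NEW=255, ERR=1300261/65536
(0,5): OLD=191554051/1048576 → NEW=255, ERR=-75832829/1048576
(0,6): OLD=-27513323/16777216 → NEW=0, ERR=-27513323/16777216
(1,0): OLD=17465/256 → NEW=0, ERR=17465/256
(1,1): OLD=215183/2048 → NEW=0, ERR=215183/2048
(1,2): OLD=5349563/65536 → NEW=0, ERR=5349563/65536
(1,3): OLD=55574751/262144 → NEW=255, ERR=-11271969/262144
(1,4): OLD=2757782781/16777216 → NEW=255, ERR=-1520407299/16777216
(1,5): OLD=23848461709/134217728 → NEW=255, ERR=-10377058931/134217728
(1,6): OLD=236528516003/2147483648 → NEW=0, ERR=236528516003/2147483648
(2,0): OLD=6095509/32768 → NEW=255, ERR=-2260331/32768
(2,1): OLD=277059767/1048576 → NEW=255, ERR=9672887/1048576
(2,2): OLD=1460441061/16777216 → NEW=0, ERR=1460441061/16777216
(2,3): OLD=4530734077/134217728 → NEW=0, ERR=4530734077/134217728
(2,4): OLD=124838258957/1073741824 → NEW=0, ERR=124838258957/1073741824
(2,5): OLD=6002389527599/34359738368 → NEW=255, ERR=-2759343756241/34359738368
(2,6): OLD=35433254872377/549755813888 → NEW=0, ERR=35433254872377/549755813888
(3,0): OLD=2183948101/16777216 → NEW=255, ERR=-2094241979/16777216
(3,1): OLD=-1975471391/134217728 → NEW=0, ERR=-1975471391/134217728
(3,2): OLD=82323186611/1073741824 → NEW=0, ERR=82323186611/1073741824
(3,3): OLD=1161067160437/4294967296 → NEW=255, ERR=65850499957/4294967296
(3,4): OLD=22041144224581/549755813888 → NEW=0, ERR=22041144224581/549755813888
(3,5): OLD=293771289248671/4398046511104 → NEW=0, ERR=293771289248671/4398046511104
(3,6): OLD=5513070520877505/70368744177664 → NEW=0, ERR=5513070520877505/70368744177664
(4,0): OLD=67070212971/2147483648 → NEW=0, ERR=67070212971/2147483648
(4,1): OLD=4213821931247/34359738368 → NEW=0, ERR=4213821931247/34359738368
(4,2): OLD=57487050046561/549755813888 → NEW=0, ERR=57487050046561/549755813888
(4,3): OLD=351180077947259/4398046511104 → NEW=0, ERR=351180077947259/4398046511104
(4,4): OLD=6612740802439681/35184372088832 → NEW=255, ERR=-2359274080212479/35184372088832
(4,5): OLD=28972642456622465/1125899906842624 → NEW=0, ERR=28972642456622465/1125899906842624
(4,6): OLD=3889593726583046615/18014398509481984 → NEW=255, ERR=-704077893334859305/18014398509481984
(5,0): OLD=22954885156413/549755813888 → NEW=0, ERR=22954885156413/549755813888
(5,1): OLD=392089049249599/4398046511104 → NEW=0, ERR=392089049249599/4398046511104
(5,2): OLD=10355381811591913/35184372088832 → NEW=255, ERR=1383366928939753/35184372088832
(5,3): OLD=43380107543262957/281474976710656 → NEW=255, ERR=-28396011517954323/281474976710656
(5,4): OLD=-563406583784784369/18014398509481984 → NEW=0, ERR=-563406583784784369/18014398509481984
(5,5): OLD=5885572558881110303/144115188075855872 → NEW=0, ERR=5885572558881110303/144115188075855872
(5,6): OLD=524029852440233744881/2305843009213693952 → NEW=255, ERR=-63960114909258212879/2305843009213693952
Output grid:
  Row 0: #.#.##.  (3 black, running=3)
  Row 1: ...###.  (4 black, running=7)
  Row 2: ##...#.  (4 black, running=11)
  Row 3: #..#...  (5 black, running=16)
  Row 4: ....#.#  (5 black, running=21)
  Row 5: ..##..#  (4 black, running=25)

Answer: 25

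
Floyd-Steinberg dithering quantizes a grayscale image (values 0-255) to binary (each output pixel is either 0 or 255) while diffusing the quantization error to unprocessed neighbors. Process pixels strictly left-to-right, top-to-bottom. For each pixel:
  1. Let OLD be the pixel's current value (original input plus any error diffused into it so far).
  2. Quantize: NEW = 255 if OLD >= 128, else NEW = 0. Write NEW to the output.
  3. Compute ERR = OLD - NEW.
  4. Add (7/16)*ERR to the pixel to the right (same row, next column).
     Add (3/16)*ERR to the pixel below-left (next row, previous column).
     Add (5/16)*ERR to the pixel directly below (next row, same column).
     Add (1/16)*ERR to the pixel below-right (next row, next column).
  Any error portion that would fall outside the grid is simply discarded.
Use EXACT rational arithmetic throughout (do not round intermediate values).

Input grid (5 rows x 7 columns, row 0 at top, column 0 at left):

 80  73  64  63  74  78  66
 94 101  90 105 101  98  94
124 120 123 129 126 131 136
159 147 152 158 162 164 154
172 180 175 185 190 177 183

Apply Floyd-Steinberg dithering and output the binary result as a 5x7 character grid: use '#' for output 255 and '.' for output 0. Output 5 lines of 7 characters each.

Answer: .....#.
#.##..#
.#.#.#.
#.#.###
#####.#

Derivation:
(0,0): OLD=80 → NEW=0, ERR=80
(0,1): OLD=108 → NEW=0, ERR=108
(0,2): OLD=445/4 → NEW=0, ERR=445/4
(0,3): OLD=7147/64 → NEW=0, ERR=7147/64
(0,4): OLD=125805/1024 → NEW=0, ERR=125805/1024
(0,5): OLD=2158587/16384 → NEW=255, ERR=-2019333/16384
(0,6): OLD=3166173/262144 → NEW=0, ERR=3166173/262144
(1,0): OLD=557/4 → NEW=255, ERR=-463/4
(1,1): OLD=3519/32 → NEW=0, ERR=3519/32
(1,2): OLD=205379/1024 → NEW=255, ERR=-55741/1024
(1,3): OLD=598307/4096 → NEW=255, ERR=-446173/4096
(1,4): OLD=19819733/262144 → NEW=0, ERR=19819733/262144
(1,5): OLD=214968941/2097152 → NEW=0, ERR=214968941/2097152
(1,6): OLD=4527071491/33554432 → NEW=255, ERR=-4029308669/33554432
(2,0): OLD=55525/512 → NEW=0, ERR=55525/512
(2,1): OLD=3020719/16384 → NEW=255, ERR=-1157201/16384
(2,2): OLD=16131677/262144 → NEW=0, ERR=16131677/262144
(2,3): OLD=278200549/2097152 → NEW=255, ERR=-256573211/2097152
(2,4): OLD=1820550761/16777216 → NEW=0, ERR=1820550761/16777216
(2,5): OLD=103464315223/536870912 → NEW=255, ERR=-33437767337/536870912
(2,6): OLD=666854088529/8589934592 → NEW=0, ERR=666854088529/8589934592
(3,0): OLD=47093293/262144 → NEW=255, ERR=-19753427/262144
(3,1): OLD=231268225/2097152 → NEW=0, ERR=231268225/2097152
(3,2): OLD=3223288479/16777216 → NEW=255, ERR=-1054901601/16777216
(3,3): OLD=7814910503/67108864 → NEW=0, ERR=7814910503/67108864
(3,4): OLD=1954496469805/8589934592 → NEW=255, ERR=-235936851155/8589934592
(3,5): OLD=10573046639791/68719476736 → NEW=255, ERR=-6950419927889/68719476736
(3,6): OLD=143065980504305/1099511627776 → NEW=255, ERR=-137309484578575/1099511627776
(4,0): OLD=5675029899/33554432 → NEW=255, ERR=-2881350261/33554432
(4,1): OLD=86110922071/536870912 → NEW=255, ERR=-50791160489/536870912
(4,2): OLD=1225678691689/8589934592 → NEW=255, ERR=-964754629271/8589934592
(4,3): OLD=11213273268083/68719476736 → NEW=255, ERR=-6310193299597/68719476736
(4,4): OLD=71224795352733/549755813888 → NEW=255, ERR=-68962937188707/549755813888
(4,5): OLD=1150173844305049/17592186044416 → NEW=0, ERR=1150173844305049/17592186044416
(4,6): OLD=46797071380359807/281474976710656 → NEW=255, ERR=-24979047680857473/281474976710656
Row 0: .....#.
Row 1: #.##..#
Row 2: .#.#.#.
Row 3: #.#.###
Row 4: #####.#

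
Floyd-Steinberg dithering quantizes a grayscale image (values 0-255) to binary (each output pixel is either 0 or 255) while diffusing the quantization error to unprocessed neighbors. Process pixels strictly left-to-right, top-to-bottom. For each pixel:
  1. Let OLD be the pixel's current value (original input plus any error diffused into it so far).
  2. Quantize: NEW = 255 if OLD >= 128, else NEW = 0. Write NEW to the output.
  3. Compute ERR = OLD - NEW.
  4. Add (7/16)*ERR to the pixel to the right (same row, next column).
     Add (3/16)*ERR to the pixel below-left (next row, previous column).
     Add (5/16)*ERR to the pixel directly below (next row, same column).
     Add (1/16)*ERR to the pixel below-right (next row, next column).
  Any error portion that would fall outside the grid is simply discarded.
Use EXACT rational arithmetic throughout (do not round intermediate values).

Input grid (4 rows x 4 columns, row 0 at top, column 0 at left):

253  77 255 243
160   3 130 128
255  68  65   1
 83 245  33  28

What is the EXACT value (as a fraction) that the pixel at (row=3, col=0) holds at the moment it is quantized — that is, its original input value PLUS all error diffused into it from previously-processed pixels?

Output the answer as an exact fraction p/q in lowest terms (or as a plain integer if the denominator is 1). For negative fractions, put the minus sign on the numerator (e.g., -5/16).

(0,0): OLD=253 → NEW=255, ERR=-2
(0,1): OLD=609/8 → NEW=0, ERR=609/8
(0,2): OLD=36903/128 → NEW=255, ERR=4263/128
(0,3): OLD=527505/2048 → NEW=255, ERR=5265/2048
(1,0): OLD=22227/128 → NEW=255, ERR=-10413/128
(1,1): OLD=-2747/1024 → NEW=0, ERR=-2747/1024
(1,2): OLD=4734121/32768 → NEW=255, ERR=-3621719/32768
(1,3): OLD=43269359/524288 → NEW=0, ERR=43269359/524288
(2,0): OLD=3753159/16384 → NEW=255, ERR=-424761/16384
(2,1): OLD=15734525/524288 → NEW=0, ERR=15734525/524288
(2,2): OLD=61758161/1048576 → NEW=0, ERR=61758161/1048576
(2,3): OLD=765882925/16777216 → NEW=0, ERR=765882925/16777216
(3,0): OLD=675496279/8388608 → NEW=0, ERR=675496279/8388608
Target (3,0): original=83, with diffused error = 675496279/8388608

Answer: 675496279/8388608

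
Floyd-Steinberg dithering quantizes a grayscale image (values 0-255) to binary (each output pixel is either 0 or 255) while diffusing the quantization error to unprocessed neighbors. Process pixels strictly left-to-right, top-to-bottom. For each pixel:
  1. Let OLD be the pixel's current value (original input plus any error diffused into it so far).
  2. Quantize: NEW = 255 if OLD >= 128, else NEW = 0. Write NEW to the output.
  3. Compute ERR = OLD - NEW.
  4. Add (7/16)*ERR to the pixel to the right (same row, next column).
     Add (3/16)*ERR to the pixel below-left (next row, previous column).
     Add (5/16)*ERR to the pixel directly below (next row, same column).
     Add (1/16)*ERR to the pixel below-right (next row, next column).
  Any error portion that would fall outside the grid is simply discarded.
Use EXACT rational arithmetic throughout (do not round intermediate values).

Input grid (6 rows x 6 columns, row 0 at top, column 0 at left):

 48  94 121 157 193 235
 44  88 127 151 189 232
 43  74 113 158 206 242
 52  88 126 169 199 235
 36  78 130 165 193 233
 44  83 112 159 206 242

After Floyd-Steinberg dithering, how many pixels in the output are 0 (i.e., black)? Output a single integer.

Answer: 16

Derivation:
(0,0): OLD=48 → NEW=0, ERR=48
(0,1): OLD=115 → NEW=0, ERR=115
(0,2): OLD=2741/16 → NEW=255, ERR=-1339/16
(0,3): OLD=30819/256 → NEW=0, ERR=30819/256
(0,4): OLD=1006261/4096 → NEW=255, ERR=-38219/4096
(0,5): OLD=15133427/65536 → NEW=255, ERR=-1578253/65536
(1,0): OLD=1289/16 → NEW=0, ERR=1289/16
(1,1): OLD=18751/128 → NEW=255, ERR=-13889/128
(1,2): OLD=340523/4096 → NEW=0, ERR=340523/4096
(1,3): OLD=3571919/16384 → NEW=255, ERR=-606001/16384
(1,4): OLD=181310221/1048576 → NEW=255, ERR=-86076659/1048576
(1,5): OLD=3153733195/16777216 → NEW=255, ERR=-1124456885/16777216
(2,0): OLD=97957/2048 → NEW=0, ERR=97957/2048
(2,1): OLD=5350375/65536 → NEW=0, ERR=5350375/65536
(2,2): OLD=168800373/1048576 → NEW=255, ERR=-98586507/1048576
(2,3): OLD=797859085/8388608 → NEW=0, ERR=797859085/8388608
(2,4): OLD=55587682727/268435456 → NEW=255, ERR=-12863358553/268435456
(2,5): OLD=837346400257/4294967296 → NEW=255, ERR=-257870260223/4294967296
(3,0): OLD=86250197/1048576 → NEW=0, ERR=86250197/1048576
(3,1): OLD=1131285425/8388608 → NEW=255, ERR=-1007809615/8388608
(3,2): OLD=4495865699/67108864 → NEW=0, ERR=4495865699/67108864
(3,3): OLD=915562944745/4294967296 → NEW=255, ERR=-179653715735/4294967296
(3,4): OLD=5511712123465/34359738368 → NEW=255, ERR=-3250021160375/34359738368
(3,5): OLD=94481147837351/549755813888 → NEW=255, ERR=-45706584704089/549755813888
(4,0): OLD=5258417243/134217728 → NEW=0, ERR=5258417243/134217728
(4,1): OLD=161703095455/2147483648 → NEW=0, ERR=161703095455/2147483648
(4,2): OLD=11581092665645/68719476736 → NEW=255, ERR=-5942373902035/68719476736
(4,3): OLD=110554143523521/1099511627776 → NEW=0, ERR=110554143523521/1099511627776
(4,4): OLD=3328936666124241/17592186044416 → NEW=255, ERR=-1157070775201839/17592186044416
(4,5): OLD=48507109760403735/281474976710656 → NEW=255, ERR=-23269009300813545/281474976710656
(5,0): OLD=2417611153997/34359738368 → NEW=0, ERR=2417611153997/34359738368
(5,1): OLD=135843704456477/1099511627776 → NEW=0, ERR=135843704456477/1099511627776
(5,2): OLD=1430147635725327/8796093022208 → NEW=255, ERR=-812856084937713/8796093022208
(5,3): OLD=37226407545221525/281474976710656 → NEW=255, ERR=-34549711515995755/281474976710656
(5,4): OLD=68977839181223189/562949953421312 → NEW=0, ERR=68977839181223189/562949953421312
(5,5): OLD=2392870736101288089/9007199254740992 → NEW=255, ERR=96034926142335129/9007199254740992
Output grid:
  Row 0: ..#.##  (3 black, running=3)
  Row 1: .#.###  (2 black, running=5)
  Row 2: ..#.##  (3 black, running=8)
  Row 3: .#.###  (2 black, running=10)
  Row 4: ..#.##  (3 black, running=13)
  Row 5: ..##.#  (3 black, running=16)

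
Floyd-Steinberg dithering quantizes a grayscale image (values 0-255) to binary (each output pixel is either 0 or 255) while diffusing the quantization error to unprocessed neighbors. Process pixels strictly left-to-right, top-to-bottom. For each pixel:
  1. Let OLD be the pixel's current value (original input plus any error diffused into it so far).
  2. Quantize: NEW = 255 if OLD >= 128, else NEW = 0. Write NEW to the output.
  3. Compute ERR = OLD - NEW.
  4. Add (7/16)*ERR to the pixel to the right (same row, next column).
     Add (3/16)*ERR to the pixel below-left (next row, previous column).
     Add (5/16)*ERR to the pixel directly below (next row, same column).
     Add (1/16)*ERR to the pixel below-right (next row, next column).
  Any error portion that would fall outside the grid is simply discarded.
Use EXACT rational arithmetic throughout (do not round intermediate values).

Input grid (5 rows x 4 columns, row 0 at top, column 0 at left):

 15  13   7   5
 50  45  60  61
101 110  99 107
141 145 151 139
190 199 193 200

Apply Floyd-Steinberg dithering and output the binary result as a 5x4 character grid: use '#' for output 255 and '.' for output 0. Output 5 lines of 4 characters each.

Answer: ....
....
#.#.
.##.
####

Derivation:
(0,0): OLD=15 → NEW=0, ERR=15
(0,1): OLD=313/16 → NEW=0, ERR=313/16
(0,2): OLD=3983/256 → NEW=0, ERR=3983/256
(0,3): OLD=48361/4096 → NEW=0, ERR=48361/4096
(1,0): OLD=14939/256 → NEW=0, ERR=14939/256
(1,1): OLD=164861/2048 → NEW=0, ERR=164861/2048
(1,2): OLD=6784065/65536 → NEW=0, ERR=6784065/65536
(1,3): OLD=116340119/1048576 → NEW=0, ERR=116340119/1048576
(2,0): OLD=4401711/32768 → NEW=255, ERR=-3954129/32768
(2,1): OLD=110539893/1048576 → NEW=0, ERR=110539893/1048576
(2,2): OLD=426359753/2097152 → NEW=255, ERR=-108414007/2097152
(2,3): OLD=4211917445/33554432 → NEW=0, ERR=4211917445/33554432
(3,0): OLD=2064546495/16777216 → NEW=0, ERR=2064546495/16777216
(3,1): OLD=57591707809/268435456 → NEW=255, ERR=-10859333471/268435456
(3,2): OLD=632523994207/4294967296 → NEW=255, ERR=-462692666273/4294967296
(3,3): OLD=8786753880857/68719476736 → NEW=0, ERR=8786753880857/68719476736
(4,0): OLD=948629505427/4294967296 → NEW=255, ERR=-146587155053/4294967296
(4,1): OLD=5460382505657/34359738368 → NEW=255, ERR=-3301350778183/34359738368
(4,2): OLD=152551692238361/1099511627776 → NEW=255, ERR=-127823772844519/1099511627776
(4,3): OLD=3208161786874239/17592186044416 → NEW=255, ERR=-1277845654451841/17592186044416
Row 0: ....
Row 1: ....
Row 2: #.#.
Row 3: .##.
Row 4: ####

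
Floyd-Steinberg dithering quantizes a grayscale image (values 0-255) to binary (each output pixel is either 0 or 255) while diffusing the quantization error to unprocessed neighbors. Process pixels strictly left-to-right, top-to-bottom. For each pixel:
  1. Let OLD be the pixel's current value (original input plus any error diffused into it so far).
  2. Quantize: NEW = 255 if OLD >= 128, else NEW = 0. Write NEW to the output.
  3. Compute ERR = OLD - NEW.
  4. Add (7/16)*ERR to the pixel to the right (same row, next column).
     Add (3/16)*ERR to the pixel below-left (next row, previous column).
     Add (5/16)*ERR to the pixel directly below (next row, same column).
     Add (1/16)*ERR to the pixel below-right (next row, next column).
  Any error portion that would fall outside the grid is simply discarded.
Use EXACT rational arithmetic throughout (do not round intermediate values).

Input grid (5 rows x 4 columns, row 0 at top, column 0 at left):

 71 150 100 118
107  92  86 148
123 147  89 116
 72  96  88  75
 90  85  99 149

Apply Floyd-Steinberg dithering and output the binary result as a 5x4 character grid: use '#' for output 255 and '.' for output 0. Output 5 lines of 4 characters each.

(0,0): OLD=71 → NEW=0, ERR=71
(0,1): OLD=2897/16 → NEW=255, ERR=-1183/16
(0,2): OLD=17319/256 → NEW=0, ERR=17319/256
(0,3): OLD=604561/4096 → NEW=255, ERR=-439919/4096
(1,0): OLD=29523/256 → NEW=0, ERR=29523/256
(1,1): OLD=279493/2048 → NEW=255, ERR=-242747/2048
(1,2): OLD=2000553/65536 → NEW=0, ERR=2000553/65536
(1,3): OLD=138433263/1048576 → NEW=255, ERR=-128953617/1048576
(2,0): OLD=4483143/32768 → NEW=255, ERR=-3872697/32768
(2,1): OLD=74642941/1048576 → NEW=0, ERR=74642941/1048576
(2,2): OLD=208071217/2097152 → NEW=0, ERR=208071217/2097152
(2,3): OLD=4123294157/33554432 → NEW=0, ERR=4123294157/33554432
(3,0): OLD=812256855/16777216 → NEW=0, ERR=812256855/16777216
(3,1): OLD=40437925385/268435456 → NEW=255, ERR=-28013115895/268435456
(3,2): OLD=433098542327/4294967296 → NEW=0, ERR=433098542327/4294967296
(3,3): OLD=11250688664385/68719476736 → NEW=255, ERR=-6272777903295/68719476736
(4,0): OLD=367488257355/4294967296 → NEW=0, ERR=367488257355/4294967296
(4,1): OLD=3839878717153/34359738368 → NEW=0, ERR=3839878717153/34359738368
(4,2): OLD=171268145197121/1099511627776 → NEW=255, ERR=-109107319885759/1099511627776
(4,3): OLD=1466535475989783/17592186044416 → NEW=0, ERR=1466535475989783/17592186044416
Row 0: .#.#
Row 1: .#.#
Row 2: #...
Row 3: .#.#
Row 4: ..#.

Answer: .#.#
.#.#
#...
.#.#
..#.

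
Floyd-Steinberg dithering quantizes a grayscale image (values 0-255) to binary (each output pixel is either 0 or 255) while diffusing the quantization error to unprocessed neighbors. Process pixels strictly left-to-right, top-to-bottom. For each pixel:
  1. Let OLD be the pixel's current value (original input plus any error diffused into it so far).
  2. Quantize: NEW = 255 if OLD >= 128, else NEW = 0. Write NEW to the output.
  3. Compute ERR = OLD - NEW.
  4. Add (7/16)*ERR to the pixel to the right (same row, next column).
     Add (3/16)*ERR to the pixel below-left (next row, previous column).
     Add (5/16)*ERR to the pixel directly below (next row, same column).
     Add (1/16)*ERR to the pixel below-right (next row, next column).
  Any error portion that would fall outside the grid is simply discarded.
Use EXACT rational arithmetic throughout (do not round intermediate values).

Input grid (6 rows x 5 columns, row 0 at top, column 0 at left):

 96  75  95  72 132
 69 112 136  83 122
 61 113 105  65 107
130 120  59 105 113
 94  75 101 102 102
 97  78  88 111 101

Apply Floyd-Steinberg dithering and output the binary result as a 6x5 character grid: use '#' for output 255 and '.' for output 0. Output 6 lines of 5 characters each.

(0,0): OLD=96 → NEW=0, ERR=96
(0,1): OLD=117 → NEW=0, ERR=117
(0,2): OLD=2339/16 → NEW=255, ERR=-1741/16
(0,3): OLD=6245/256 → NEW=0, ERR=6245/256
(0,4): OLD=584387/4096 → NEW=255, ERR=-460093/4096
(1,0): OLD=1935/16 → NEW=0, ERR=1935/16
(1,1): OLD=23945/128 → NEW=255, ERR=-8695/128
(1,2): OLD=344733/4096 → NEW=0, ERR=344733/4096
(1,3): OLD=1631561/16384 → NEW=0, ERR=1631561/16384
(1,4): OLD=34600315/262144 → NEW=255, ERR=-32246405/262144
(2,0): OLD=176243/2048 → NEW=0, ERR=176243/2048
(2,1): OLD=10011329/65536 → NEW=255, ERR=-6700351/65536
(2,2): OLD=105903555/1048576 → NEW=0, ERR=105903555/1048576
(2,3): OLD=2055238233/16777216 → NEW=0, ERR=2055238233/16777216
(2,4): OLD=34461130287/268435456 → NEW=255, ERR=-33989910993/268435456
(3,0): OLD=144412707/1048576 → NEW=255, ERR=-122974173/1048576
(3,1): OLD=512182855/8388608 → NEW=0, ERR=512182855/8388608
(3,2): OLD=35930961117/268435456 → NEW=255, ERR=-32520080163/268435456
(3,3): OLD=39111455085/536870912 → NEW=0, ERR=39111455085/536870912
(3,4): OLD=970311308017/8589934592 → NEW=0, ERR=970311308017/8589934592
(4,0): OLD=9234048077/134217728 → NEW=0, ERR=9234048077/134217728
(4,1): OLD=404306848301/4294967296 → NEW=0, ERR=404306848301/4294967296
(4,2): OLD=8370121219203/68719476736 → NEW=0, ERR=8370121219203/68719476736
(4,3): OLD=210734696692653/1099511627776 → NEW=255, ERR=-69640768390227/1099511627776
(4,4): OLD=2008017094943803/17592186044416 → NEW=0, ERR=2008017094943803/17592186044416
(5,0): OLD=9356157480615/68719476736 → NEW=255, ERR=-8167309087065/68719476736
(5,1): OLD=45386743747093/549755813888 → NEW=0, ERR=45386743747093/549755813888
(5,2): OLD=2747716729898525/17592186044416 → NEW=255, ERR=-1738290711427555/17592186044416
(5,3): OLD=5417807070154787/70368744177664 → NEW=0, ERR=5417807070154787/70368744177664
(5,4): OLD=187343872804090065/1125899906842624 → NEW=255, ERR=-99760603440779055/1125899906842624
Row 0: ..#.#
Row 1: .#..#
Row 2: .#..#
Row 3: #.#..
Row 4: ...#.
Row 5: #.#.#

Answer: ..#.#
.#..#
.#..#
#.#..
...#.
#.#.#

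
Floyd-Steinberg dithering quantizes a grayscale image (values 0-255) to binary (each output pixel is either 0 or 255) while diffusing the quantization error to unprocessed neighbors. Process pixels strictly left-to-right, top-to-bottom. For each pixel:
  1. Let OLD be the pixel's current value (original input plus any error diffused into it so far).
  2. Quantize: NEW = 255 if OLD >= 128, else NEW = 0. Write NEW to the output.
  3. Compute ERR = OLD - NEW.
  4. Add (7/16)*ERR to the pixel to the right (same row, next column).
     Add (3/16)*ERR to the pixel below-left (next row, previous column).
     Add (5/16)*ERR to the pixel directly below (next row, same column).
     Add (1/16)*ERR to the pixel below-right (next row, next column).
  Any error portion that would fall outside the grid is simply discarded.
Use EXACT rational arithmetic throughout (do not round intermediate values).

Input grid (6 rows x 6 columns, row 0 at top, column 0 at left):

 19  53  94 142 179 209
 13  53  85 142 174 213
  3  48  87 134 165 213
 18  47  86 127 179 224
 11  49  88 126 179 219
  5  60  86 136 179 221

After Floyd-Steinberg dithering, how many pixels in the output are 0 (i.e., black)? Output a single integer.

Answer: 19

Derivation:
(0,0): OLD=19 → NEW=0, ERR=19
(0,1): OLD=981/16 → NEW=0, ERR=981/16
(0,2): OLD=30931/256 → NEW=0, ERR=30931/256
(0,3): OLD=798149/4096 → NEW=255, ERR=-246331/4096
(0,4): OLD=10006627/65536 → NEW=255, ERR=-6705053/65536
(0,5): OLD=172217013/1048576 → NEW=255, ERR=-95169867/1048576
(1,0): OLD=7791/256 → NEW=0, ERR=7791/256
(1,1): OLD=223881/2048 → NEW=0, ERR=223881/2048
(1,2): OLD=10691517/65536 → NEW=255, ERR=-6020163/65536
(1,3): OLD=18713337/262144 → NEW=0, ERR=18713337/262144
(1,4): OLD=2558234443/16777216 → NEW=255, ERR=-1719955637/16777216
(1,5): OLD=35806979741/268435456 → NEW=255, ERR=-32644061539/268435456
(2,0): OLD=1081587/32768 → NEW=0, ERR=1081587/32768
(2,1): OLD=85228833/1048576 → NEW=0, ERR=85228833/1048576
(2,2): OLD=1913793699/16777216 → NEW=0, ERR=1913793699/16777216
(2,3): OLD=24327073099/134217728 → NEW=255, ERR=-9898447541/134217728
(2,4): OLD=353725159777/4294967296 → NEW=0, ERR=353725159777/4294967296
(2,5): OLD=14061491097015/68719476736 → NEW=255, ERR=-3461975470665/68719476736
(3,0): OLD=730730307/16777216 → NEW=0, ERR=730730307/16777216
(3,1): OLD=15422519431/134217728 → NEW=0, ERR=15422519431/134217728
(3,2): OLD=175203462853/1073741824 → NEW=255, ERR=-98600702267/1073741824
(3,3): OLD=5933908941711/68719476736 → NEW=0, ERR=5933908941711/68719476736
(3,4): OLD=125597012596527/549755813888 → NEW=255, ERR=-14590719944913/549755813888
(3,5): OLD=1774987598985057/8796093022208 → NEW=255, ERR=-468016121677983/8796093022208
(4,0): OLD=99119090701/2147483648 → NEW=0, ERR=99119090701/2147483648
(4,1): OLD=3113191635113/34359738368 → NEW=0, ERR=3113191635113/34359738368
(4,2): OLD=134487538184235/1099511627776 → NEW=0, ERR=134487538184235/1099511627776
(4,3): OLD=3444229485432055/17592186044416 → NEW=255, ERR=-1041777955894025/17592186044416
(4,4): OLD=39468043907773287/281474976710656 → NEW=255, ERR=-32308075153443993/281474976710656
(4,5): OLD=677778764239757937/4503599627370496 → NEW=255, ERR=-470639140739718543/4503599627370496
(5,0): OLD=20017881230859/549755813888 → NEW=0, ERR=20017881230859/549755813888
(5,1): OLD=2288103750506683/17592186044416 → NEW=255, ERR=-2197903690819397/17592186044416
(5,2): OLD=9024572732807609/140737488355328 → NEW=0, ERR=9024572732807609/140737488355328
(5,3): OLD=592995915425004163/4503599627370496 → NEW=255, ERR=-555421989554472317/4503599627370496
(5,4): OLD=593387101838031107/9007199254740992 → NEW=0, ERR=593387101838031107/9007199254740992
(5,5): OLD=30262916465322972255/144115188075855872 → NEW=255, ERR=-6486456494020275105/144115188075855872
Output grid:
  Row 0: ...###  (3 black, running=3)
  Row 1: ..#.##  (3 black, running=6)
  Row 2: ...#.#  (4 black, running=10)
  Row 3: ..#.##  (3 black, running=13)
  Row 4: ...###  (3 black, running=16)
  Row 5: .#.#.#  (3 black, running=19)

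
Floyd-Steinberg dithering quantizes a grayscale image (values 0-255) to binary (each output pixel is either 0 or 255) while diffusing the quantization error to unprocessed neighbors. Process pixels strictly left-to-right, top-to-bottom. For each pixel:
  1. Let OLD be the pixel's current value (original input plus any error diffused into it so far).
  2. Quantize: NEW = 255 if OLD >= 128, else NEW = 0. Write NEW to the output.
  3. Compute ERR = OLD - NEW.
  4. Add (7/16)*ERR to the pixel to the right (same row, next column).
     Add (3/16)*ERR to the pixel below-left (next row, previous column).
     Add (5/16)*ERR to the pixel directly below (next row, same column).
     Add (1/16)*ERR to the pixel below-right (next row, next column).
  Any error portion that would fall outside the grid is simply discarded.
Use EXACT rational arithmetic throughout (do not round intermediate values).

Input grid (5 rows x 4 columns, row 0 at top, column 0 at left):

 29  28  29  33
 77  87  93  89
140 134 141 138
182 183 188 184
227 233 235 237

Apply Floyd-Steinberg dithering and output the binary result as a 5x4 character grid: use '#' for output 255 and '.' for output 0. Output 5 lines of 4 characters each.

Answer: ....
.#.#
#.#.
####
##.#

Derivation:
(0,0): OLD=29 → NEW=0, ERR=29
(0,1): OLD=651/16 → NEW=0, ERR=651/16
(0,2): OLD=11981/256 → NEW=0, ERR=11981/256
(0,3): OLD=219035/4096 → NEW=0, ERR=219035/4096
(1,0): OLD=23985/256 → NEW=0, ERR=23985/256
(1,1): OLD=309847/2048 → NEW=255, ERR=-212393/2048
(1,2): OLD=4903587/65536 → NEW=0, ERR=4903587/65536
(1,3): OLD=148238309/1048576 → NEW=255, ERR=-119148571/1048576
(2,0): OLD=4909741/32768 → NEW=255, ERR=-3446099/32768
(2,1): OLD=79131839/1048576 → NEW=0, ERR=79131839/1048576
(2,2): OLD=355700795/2097152 → NEW=255, ERR=-179072965/2097152
(2,3): OLD=2342429935/33554432 → NEW=0, ERR=2342429935/33554432
(3,0): OLD=2739472989/16777216 → NEW=255, ERR=-1538717091/16777216
(3,1): OLD=38621062083/268435456 → NEW=255, ERR=-29829979197/268435456
(3,2): OLD=560513368893/4294967296 → NEW=255, ERR=-534703291587/4294967296
(3,3): OLD=10033874404395/68719476736 → NEW=255, ERR=-7489592163285/68719476736
(4,0): OLD=762370271321/4294967296 → NEW=255, ERR=-332846389159/4294967296
(4,1): OLD=4648646784779/34359738368 → NEW=255, ERR=-4113086499061/34359738368
(4,2): OLD=127920507049259/1099511627776 → NEW=0, ERR=127920507049259/1099511627776
(4,3): OLD=4328740226162333/17592186044416 → NEW=255, ERR=-157267215163747/17592186044416
Row 0: ....
Row 1: .#.#
Row 2: #.#.
Row 3: ####
Row 4: ##.#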